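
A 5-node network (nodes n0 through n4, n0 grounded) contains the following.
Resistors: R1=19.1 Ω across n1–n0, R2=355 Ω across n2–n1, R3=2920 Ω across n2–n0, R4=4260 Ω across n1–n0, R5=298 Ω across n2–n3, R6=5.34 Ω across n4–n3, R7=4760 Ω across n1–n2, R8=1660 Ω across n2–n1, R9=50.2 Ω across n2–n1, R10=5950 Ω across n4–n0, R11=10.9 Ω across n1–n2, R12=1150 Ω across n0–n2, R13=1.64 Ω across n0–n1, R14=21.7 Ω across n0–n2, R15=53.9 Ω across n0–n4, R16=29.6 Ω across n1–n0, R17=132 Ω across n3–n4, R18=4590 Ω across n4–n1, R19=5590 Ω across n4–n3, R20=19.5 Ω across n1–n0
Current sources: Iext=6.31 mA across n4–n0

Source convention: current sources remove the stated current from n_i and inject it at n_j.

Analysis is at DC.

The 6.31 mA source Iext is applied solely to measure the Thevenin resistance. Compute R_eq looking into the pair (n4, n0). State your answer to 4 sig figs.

Element admittances at DC:
  Y(R1) = 0.05236 S between n1,n0
  Y(R2) = 0.002817 S between n2,n1
  Y(R3) = 0.0003425 S between n2,n0
  Y(R4) = 0.0002347 S between n1,n0
  Y(R5) = 0.003356 S between n2,n3
  Y(R6) = 0.1873 S between n4,n3
  Y(R7) = 0.0002101 S between n1,n2
  Y(R8) = 0.0006024 S between n2,n1
  Y(R9) = 0.01992 S between n2,n1
  Y(R10) = 0.0001681 S between n4,n0
  Y(R11) = 0.09174 S between n1,n2
  Y(R12) = 0.0008696 S between n0,n2
  Y(R13) = 0.6098 S between n0,n1
  Y(R14) = 0.04608 S between n0,n2
  Y(R15) = 0.01855 S between n0,n4
  Y(R16) = 0.03378 S between n1,n0
  Y(R17) = 0.007576 S between n3,n4
  Y(R18) = 0.0002179 S between n4,n1
  Y(R19) = 0.0001789 S between n4,n3
  Y(R20) = 0.05128 S between n1,n0
  Iext: injects 0.00631 A into n0 (from n4)
Assemble and solve the 4×4 MNA system:
  V(n1)=-0.0009131  V(n2)=-0.006296  V(n3)=-0.2800  V(n4)=-0.2847

R_eq = 45.12 Ω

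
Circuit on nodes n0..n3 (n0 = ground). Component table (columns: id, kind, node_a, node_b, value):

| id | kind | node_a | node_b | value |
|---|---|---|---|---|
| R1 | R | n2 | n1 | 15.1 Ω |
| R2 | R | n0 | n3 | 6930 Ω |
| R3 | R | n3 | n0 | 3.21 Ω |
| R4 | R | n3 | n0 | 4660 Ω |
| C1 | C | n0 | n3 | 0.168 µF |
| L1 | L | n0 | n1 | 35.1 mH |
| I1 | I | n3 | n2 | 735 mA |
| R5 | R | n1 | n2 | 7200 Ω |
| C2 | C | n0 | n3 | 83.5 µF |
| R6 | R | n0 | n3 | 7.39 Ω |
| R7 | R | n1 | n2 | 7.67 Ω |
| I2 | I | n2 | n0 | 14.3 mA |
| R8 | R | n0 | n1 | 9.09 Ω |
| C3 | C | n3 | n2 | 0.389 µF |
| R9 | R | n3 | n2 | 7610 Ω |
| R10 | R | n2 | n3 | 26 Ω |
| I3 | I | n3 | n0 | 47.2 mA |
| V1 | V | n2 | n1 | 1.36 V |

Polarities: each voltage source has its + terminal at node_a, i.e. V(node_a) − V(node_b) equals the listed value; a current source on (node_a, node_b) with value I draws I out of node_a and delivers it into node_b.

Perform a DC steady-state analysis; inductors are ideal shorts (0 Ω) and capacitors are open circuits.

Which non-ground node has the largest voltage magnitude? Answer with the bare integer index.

3

MNA unknowns: 3 node voltages V₁..V_3 plus 2 source currents (L1, V1)
R1: Y=0.06623 on G[2,1]
R2: Y=0.0001443 on G[0,3]
R3: Y=0.3115 on G[3,0]
R4: Y=0.0002146 on G[3,0]
C1: Y=0.000 on G[0,3]
L1: row V0−V1=0, i_L1 at 0,1
I1: z[3]−=0.735, z[2]+=0.735
R5: Y=0.0001389 on G[1,2]
C2: Y=0.000 on G[0,3]
R6: Y=0.1353 on G[0,3]
R7: Y=0.1304 on G[1,2]
I2: z[2]−=0.0143, z[0]+=0.0143
R8: Y=0.1100 on G[0,1]
C3: Y=0.000 on G[3,2]
R9: Y=0.0001314 on G[3,2]
R10: Y=0.03846 on G[2,3]
I3: z[3]−=0.0472, z[0]+=0.0472
V1: row V2−V1=1.36, i_V1 at 2,1
solve → V1=0.000, V2=1.360, V3=-1.502
aux → i_L1=-0.6102, i_V1=0.3427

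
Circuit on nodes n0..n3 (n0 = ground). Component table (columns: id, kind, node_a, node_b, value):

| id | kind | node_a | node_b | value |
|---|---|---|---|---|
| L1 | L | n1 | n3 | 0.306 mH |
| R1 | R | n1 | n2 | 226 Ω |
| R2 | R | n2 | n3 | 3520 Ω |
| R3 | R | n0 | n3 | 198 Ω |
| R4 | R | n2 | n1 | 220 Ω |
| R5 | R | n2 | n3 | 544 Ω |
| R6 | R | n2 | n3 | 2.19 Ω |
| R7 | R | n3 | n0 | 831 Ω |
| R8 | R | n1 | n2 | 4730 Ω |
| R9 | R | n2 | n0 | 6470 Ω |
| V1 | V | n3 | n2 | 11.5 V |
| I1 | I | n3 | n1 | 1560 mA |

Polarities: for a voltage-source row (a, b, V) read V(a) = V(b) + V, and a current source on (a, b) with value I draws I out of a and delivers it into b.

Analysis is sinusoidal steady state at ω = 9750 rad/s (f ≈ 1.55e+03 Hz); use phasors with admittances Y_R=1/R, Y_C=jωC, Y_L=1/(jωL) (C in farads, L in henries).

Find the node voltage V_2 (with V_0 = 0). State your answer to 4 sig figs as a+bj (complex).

MNA unknowns: 3 node voltages V₁..V_3 plus 1 source current (V1)
L1: Y=0.000-0.3352j on G[1,3]
R1: Y=0.004425+0.000j on G[1,2]
R2: Y=0.0002841+0.000j on G[2,3]
R3: Y=0.005051+0.000j on G[0,3]
R4: Y=0.004545+0.000j on G[2,1]
R5: Y=0.001838+0.000j on G[2,3]
R6: Y=0.4566+0.000j on G[2,3]
R7: Y=0.001203+0.000j on G[3,0]
R8: Y=0.0002114+0.000j on G[1,2]
R9: Y=0.0001546+0.000j on G[2,0]
V1: row V3−V2=11.5, i_V1 at 3,2
I1: z[3]−=1.56, z[1]+=1.56
solve → V1=0.3961+4.336j, V2=-11.22+0.000j, V3=0.2774+0.000j
aux → i_V1=-5.384-0.03981j

-11.22+0.000j V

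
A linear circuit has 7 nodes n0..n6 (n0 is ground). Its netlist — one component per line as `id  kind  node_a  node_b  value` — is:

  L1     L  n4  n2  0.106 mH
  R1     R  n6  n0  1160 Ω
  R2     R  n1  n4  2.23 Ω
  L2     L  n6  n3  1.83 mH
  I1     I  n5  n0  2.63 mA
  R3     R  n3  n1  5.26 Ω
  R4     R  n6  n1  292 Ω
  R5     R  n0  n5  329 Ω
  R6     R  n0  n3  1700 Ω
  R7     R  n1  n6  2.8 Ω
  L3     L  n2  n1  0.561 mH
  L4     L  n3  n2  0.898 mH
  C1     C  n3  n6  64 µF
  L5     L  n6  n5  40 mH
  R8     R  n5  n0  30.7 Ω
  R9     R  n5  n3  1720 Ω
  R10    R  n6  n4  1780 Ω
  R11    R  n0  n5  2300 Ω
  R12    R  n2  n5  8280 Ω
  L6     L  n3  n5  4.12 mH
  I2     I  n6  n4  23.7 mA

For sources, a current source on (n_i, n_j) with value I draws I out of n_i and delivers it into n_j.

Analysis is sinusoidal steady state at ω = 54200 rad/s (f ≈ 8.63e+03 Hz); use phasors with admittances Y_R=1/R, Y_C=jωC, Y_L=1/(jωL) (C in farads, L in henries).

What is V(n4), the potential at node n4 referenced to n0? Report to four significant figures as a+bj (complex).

Element admittances at ω=54200 rad/s:
  Y(L1) = 0.000-0.1741j S between n4,n2
  Y(R1) = 0.0008621+0.000j S between n6,n0
  Y(R2) = 0.4484+0.000j S between n1,n4
  Y(L2) = 0.000-0.01008j S between n6,n3
  I1: injects 0.00263 A into n0 (from n5)
  Y(R3) = 0.1901+0.000j S between n3,n1
  Y(R4) = 0.003425+0.000j S between n6,n1
  Y(R5) = 0.003040+0.000j S between n0,n5
  Y(R6) = 0.0005882+0.000j S between n0,n3
  Y(R7) = 0.3571+0.000j S between n1,n6
  Y(L3) = 0.000-0.03289j S between n2,n1
  Y(L4) = 0.000-0.02055j S between n3,n2
  Y(C1) = 0.000+3.469j S between n3,n6
  Y(L5) = 0.000-0.0004613j S between n6,n5
  Y(R8) = 0.03257+0.000j S between n5,n0
  Y(R9) = 0.0005814+0.000j S between n5,n3
  Y(R10) = 0.0005618+0.000j S between n6,n4
  Y(R11) = 0.0004348+0.000j S between n0,n5
  Y(R12) = 0.0001208+0.000j S between n2,n5
  Y(L6) = 0.000-0.004478j S between n3,n5
  I2: injects 0.0237 A into n4 (from n6)
Assemble and solve the 6×6 MNA system:
  V(n1)=-0.02056+0.01922j  V(n2)=0.01538+0.02353j  V(n3)=-0.06329+0.01474j  V(n4)=0.03143+0.02545j  V(n5)=-0.07042-0.0006500j  V(n6)=-0.06308+0.01713j

0.03143+0.02545j V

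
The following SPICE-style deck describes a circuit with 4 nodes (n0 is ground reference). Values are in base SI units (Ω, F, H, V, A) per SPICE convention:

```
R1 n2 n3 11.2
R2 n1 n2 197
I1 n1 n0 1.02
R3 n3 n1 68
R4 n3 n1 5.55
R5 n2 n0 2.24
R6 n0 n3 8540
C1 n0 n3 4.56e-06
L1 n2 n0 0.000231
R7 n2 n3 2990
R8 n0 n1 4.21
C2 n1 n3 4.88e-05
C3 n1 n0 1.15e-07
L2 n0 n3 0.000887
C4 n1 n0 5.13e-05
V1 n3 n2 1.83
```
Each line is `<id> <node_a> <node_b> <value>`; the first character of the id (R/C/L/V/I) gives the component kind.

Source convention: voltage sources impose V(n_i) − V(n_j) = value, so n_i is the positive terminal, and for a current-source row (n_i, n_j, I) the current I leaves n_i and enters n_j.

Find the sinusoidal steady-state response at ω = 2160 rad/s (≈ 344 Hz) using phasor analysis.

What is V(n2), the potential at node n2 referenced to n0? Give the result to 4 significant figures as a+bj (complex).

Element admittances at ω=2160 rad/s:
  Y(R1) = 0.08929+0.000j S between n2,n3
  Y(R2) = 0.005076+0.000j S between n1,n2
  I1: injects 1.02 A into n0 (from n1)
  Y(R3) = 0.01471+0.000j S between n3,n1
  Y(R4) = 0.1802+0.000j S between n3,n1
  Y(R5) = 0.4464+0.000j S between n2,n0
  Y(R6) = 0.0001171+0.000j S between n0,n3
  Y(C1) = 0.000+0.009850j S between n0,n3
  Y(L1) = 0.000-2.004j S between n2,n0
  Y(R7) = 0.0003344+0.000j S between n2,n3
  Y(R8) = 0.2375+0.000j S between n0,n1
  Y(C2) = 0.000+0.1054j S between n1,n3
  Y(C3) = 0.000+0.0002484j S between n1,n0
  Y(L2) = 0.000-0.5219j S between n0,n3
  Y(C4) = 0.000+0.1108j S between n1,n0
  V1: constraint V(n3)−V(n2) = 1.83
Assemble and solve the 4×4 MNA system:
  V(n1)=-1.215+0.8665j  V(n2)=-0.3772-0.1855j  V(n3)=1.453-0.1855j
  i(V1)=-0.7000+0.6678j

-0.3772-0.1855j V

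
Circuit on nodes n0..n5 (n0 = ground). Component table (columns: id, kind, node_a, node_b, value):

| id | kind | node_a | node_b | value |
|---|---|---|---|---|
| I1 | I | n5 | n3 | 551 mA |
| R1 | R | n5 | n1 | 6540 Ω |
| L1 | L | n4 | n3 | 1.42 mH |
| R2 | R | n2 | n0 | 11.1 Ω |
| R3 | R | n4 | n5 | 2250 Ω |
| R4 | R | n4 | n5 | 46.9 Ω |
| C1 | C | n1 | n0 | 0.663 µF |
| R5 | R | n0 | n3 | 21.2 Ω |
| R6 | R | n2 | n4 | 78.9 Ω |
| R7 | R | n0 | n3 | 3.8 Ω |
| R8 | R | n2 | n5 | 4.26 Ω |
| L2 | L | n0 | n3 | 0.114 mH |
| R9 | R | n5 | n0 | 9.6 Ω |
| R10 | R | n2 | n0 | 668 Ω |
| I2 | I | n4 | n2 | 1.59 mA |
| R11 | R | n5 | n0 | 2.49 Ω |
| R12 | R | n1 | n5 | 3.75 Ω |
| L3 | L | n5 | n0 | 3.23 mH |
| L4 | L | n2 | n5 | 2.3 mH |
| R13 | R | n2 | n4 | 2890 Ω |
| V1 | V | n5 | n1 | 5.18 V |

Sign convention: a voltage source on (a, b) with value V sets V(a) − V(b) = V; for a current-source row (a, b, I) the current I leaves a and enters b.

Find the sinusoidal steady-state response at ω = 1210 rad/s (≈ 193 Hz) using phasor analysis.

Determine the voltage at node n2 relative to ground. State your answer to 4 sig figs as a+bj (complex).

-0.6870-0.1563j V

Apply KCL at each of the 5 non-ground nodes and solve the resulting linear system.
Node n1: branches {R1, C1, R12, V1} → V_1 = -5.928-0.3214j
Node n2: branches {R2, R6, R8, R10, I2, L4, R13} → V_2 = -0.6870-0.1563j
Node n3: branches {I1, L1, R5, R7, L2} → V_3 = 0.004446+0.07201j
Node n4: branches {L1, R3, R4, R6, I2, R13} → V_4 = 0.02143+0.02464j
Node n5: branches {I1, R1, R3, R4, R8, R9, R11, R12, L3, L4, V1} → V_5 = -0.7484-0.3214j
Source currents: i(V1)=-1.382-0.004756j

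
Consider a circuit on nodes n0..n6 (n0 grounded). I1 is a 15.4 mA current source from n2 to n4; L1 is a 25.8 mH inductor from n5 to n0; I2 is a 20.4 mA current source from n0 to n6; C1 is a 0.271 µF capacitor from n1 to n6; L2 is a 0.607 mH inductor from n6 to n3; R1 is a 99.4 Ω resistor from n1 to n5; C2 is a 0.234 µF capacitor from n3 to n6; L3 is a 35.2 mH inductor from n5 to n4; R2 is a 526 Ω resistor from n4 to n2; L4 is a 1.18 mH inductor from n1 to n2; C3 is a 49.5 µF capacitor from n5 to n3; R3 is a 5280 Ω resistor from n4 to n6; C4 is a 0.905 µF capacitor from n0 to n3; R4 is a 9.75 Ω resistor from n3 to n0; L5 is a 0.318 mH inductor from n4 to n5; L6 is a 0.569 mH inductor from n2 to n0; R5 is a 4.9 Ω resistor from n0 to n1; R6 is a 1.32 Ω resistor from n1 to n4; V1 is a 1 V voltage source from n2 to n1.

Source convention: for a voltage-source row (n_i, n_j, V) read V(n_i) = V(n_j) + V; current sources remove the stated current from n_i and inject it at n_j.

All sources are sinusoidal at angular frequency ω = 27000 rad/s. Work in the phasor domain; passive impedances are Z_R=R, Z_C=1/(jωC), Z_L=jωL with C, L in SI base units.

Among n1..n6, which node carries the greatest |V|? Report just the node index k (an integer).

Element admittances at ω=27000 rad/s:
  I1: injects 0.0154 A into n4 (from n2)
  Y(L1) = 0.000-0.001436j S between n5,n0
  I2: injects 0.0204 A into n6 (from n0)
  Y(C1) = 0.000+0.007317j S between n1,n6
  Y(L2) = 0.000-0.06102j S between n6,n3
  Y(R1) = 0.01006+0.000j S between n1,n5
  Y(C2) = 0.000+0.006318j S between n3,n6
  Y(L3) = 0.000-0.001052j S between n5,n4
  Y(R2) = 0.001901+0.000j S between n4,n2
  Y(L4) = 0.000-0.03139j S between n1,n2
  Y(C3) = 0.000+1.337j S between n5,n3
  Y(R3) = 0.0001894+0.000j S between n4,n6
  Y(C4) = 0.000+0.02444j S between n0,n3
  Y(R4) = 0.1026+0.000j S between n3,n0
  Y(L5) = 0.000-0.1165j S between n4,n5
  Y(L6) = 0.000-0.06509j S between n2,n0
  Y(R5) = 0.2041+0.000j S between n0,n1
  Y(R6) = 0.7576+0.000j S between n1,n4
  V1: constraint V(n2)−V(n1) = 1
Assemble and solve the 7×7 MNA system:
  V(n1)=-0.03743+0.1885j  V(n2)=0.9626+0.1885j  V(n3)=0.1968+0.1921j  V(n4)=-0.007748+0.1538j  V(n5)=0.2167+0.1981j  V(n6)=0.2348+0.6222j
  i(V1)=-0.02951+0.09398j

2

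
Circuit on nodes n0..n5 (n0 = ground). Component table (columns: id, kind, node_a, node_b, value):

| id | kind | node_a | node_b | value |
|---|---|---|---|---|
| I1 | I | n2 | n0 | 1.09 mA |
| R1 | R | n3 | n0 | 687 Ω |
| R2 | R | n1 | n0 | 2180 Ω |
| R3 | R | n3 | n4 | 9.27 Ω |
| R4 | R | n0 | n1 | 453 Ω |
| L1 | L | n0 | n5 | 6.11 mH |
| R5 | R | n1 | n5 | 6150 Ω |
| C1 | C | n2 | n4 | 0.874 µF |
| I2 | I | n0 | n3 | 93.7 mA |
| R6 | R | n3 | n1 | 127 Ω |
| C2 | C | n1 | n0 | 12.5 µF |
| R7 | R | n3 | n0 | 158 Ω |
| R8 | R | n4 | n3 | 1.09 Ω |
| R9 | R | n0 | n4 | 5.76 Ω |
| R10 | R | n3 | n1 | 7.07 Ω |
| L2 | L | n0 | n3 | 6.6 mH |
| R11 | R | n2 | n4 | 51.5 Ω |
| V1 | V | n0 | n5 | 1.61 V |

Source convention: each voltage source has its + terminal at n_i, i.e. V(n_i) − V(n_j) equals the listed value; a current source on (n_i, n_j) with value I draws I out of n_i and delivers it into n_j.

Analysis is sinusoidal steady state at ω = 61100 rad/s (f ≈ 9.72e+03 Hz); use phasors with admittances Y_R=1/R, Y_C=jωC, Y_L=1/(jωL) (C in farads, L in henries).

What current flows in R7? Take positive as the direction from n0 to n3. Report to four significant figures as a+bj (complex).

-0.001943+0.0001648j A

Apply KCL at each of the 5 non-ground nodes and solve the resulting linear system.
Node n1: branches {R2, R4, R5, R6, C2, R10} → V_1 = 0.006539-0.05837j
Node n2: branches {I1, C1, R11} → V_2 = 0.2551-0.004235j
Node n3: branches {R1, R3, I2, R6, R7, R8, R10, L2} → V_3 = 0.3070-0.02603j
Node n4: branches {R3, C1, R8, R9, R11} → V_4 = 0.2616-0.02226j
Node n5: branches {L1, R5, V1} → V_5 = -1.610+0.000j
Source currents: i(V1)=-0.0002629+0.004322j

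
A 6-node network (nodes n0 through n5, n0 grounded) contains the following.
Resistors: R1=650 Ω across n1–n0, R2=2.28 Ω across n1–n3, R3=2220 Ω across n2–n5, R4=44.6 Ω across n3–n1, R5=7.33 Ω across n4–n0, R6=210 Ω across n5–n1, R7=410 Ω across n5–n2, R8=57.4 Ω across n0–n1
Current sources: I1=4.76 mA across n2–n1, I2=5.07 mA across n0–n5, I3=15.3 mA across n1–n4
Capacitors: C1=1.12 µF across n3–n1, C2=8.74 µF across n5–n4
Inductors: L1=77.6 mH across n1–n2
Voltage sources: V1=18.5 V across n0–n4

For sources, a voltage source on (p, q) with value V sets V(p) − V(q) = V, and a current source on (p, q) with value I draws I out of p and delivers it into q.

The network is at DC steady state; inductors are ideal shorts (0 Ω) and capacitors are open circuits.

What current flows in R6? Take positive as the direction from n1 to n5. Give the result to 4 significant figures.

MNA unknowns: 5 node voltages V₁..V_5 plus 2 source currents (L1, V1)
R1: Y=0.001538 on G[1,0]
R2: Y=0.4386 on G[1,3]
R3: Y=0.0004505 on G[2,5]
R4: Y=0.02242 on G[3,1]
I1: z[2]−=0.00476, z[1]+=0.00476
C1: Y=0.000 on G[3,1]
R5: Y=0.1364 on G[4,0]
C2: Y=0.000 on G[5,4]
R6: Y=0.004762 on G[5,1]
L1: row V1−V2=0, i_L1 at 1,2
R7: Y=0.002439 on G[5,2]
I2: z[0]−=0.00507, z[5]+=0.00507
I3: z[1]−=0.0153, z[4]+=0.0153
R8: Y=0.01742 on G[0,1]
V1: row V0−V4=18.5, i_V1 at 0,4
solve → V1=-0.5396, V2=-0.5396, V3=-0.5396, V4=-18.50, V5=0.1231
aux → i_L1=0.002845, i_V1=-2.539

-0.003155 A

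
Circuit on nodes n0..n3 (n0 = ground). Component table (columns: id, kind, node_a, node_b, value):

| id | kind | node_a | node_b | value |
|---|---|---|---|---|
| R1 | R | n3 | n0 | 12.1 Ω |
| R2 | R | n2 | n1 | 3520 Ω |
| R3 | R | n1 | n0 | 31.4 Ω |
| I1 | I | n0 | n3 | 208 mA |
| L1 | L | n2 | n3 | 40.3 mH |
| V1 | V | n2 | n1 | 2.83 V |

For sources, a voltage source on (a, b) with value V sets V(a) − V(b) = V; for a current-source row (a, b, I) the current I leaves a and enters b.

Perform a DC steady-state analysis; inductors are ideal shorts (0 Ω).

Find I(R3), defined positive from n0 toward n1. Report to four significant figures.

0.007200 A

Element admittances at DC:
  Y(R1) = 0.08264 S between n3,n0
  Y(R2) = 0.0002841 S between n2,n1
  Y(R3) = 0.03185 S between n1,n0
  I1: injects 0.208 A into n3 (from n0)
  L1: short n2↔n3 (DC inductor)
  V1: constraint V(n2)−V(n1) = 2.83
Assemble and solve the 5×5 MNA system:
  V(n1)=-0.2261  V(n2)=2.604  V(n3)=2.604
  i(L1)=0.007200  i(V1)=-0.008004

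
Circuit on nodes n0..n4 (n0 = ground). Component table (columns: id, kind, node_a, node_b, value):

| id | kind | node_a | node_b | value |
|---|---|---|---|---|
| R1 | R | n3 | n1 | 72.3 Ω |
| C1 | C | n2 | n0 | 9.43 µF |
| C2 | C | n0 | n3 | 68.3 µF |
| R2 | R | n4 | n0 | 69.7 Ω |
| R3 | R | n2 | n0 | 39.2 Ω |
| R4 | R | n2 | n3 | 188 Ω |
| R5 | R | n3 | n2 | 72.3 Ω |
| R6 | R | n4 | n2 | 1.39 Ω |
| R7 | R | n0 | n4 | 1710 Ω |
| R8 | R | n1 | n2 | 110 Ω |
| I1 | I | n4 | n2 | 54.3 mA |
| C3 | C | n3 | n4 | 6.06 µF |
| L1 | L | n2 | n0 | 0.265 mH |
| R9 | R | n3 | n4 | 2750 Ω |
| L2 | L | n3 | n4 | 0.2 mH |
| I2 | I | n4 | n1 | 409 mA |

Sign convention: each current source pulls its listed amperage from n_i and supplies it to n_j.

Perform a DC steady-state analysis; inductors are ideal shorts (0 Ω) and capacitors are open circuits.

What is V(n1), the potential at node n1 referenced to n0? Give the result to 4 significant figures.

17.67 V

Apply KCL at each of the 4 non-ground nodes and solve the resulting linear system.
Node n1: branches {R1, R8, I2} → V_1 = 17.67
Node n2: branches {C1, R3, R4, R5, R6, R8, I1, L1} → V_2 = 0.000
Node n3: branches {R1, C2, R4, R5, C3, R9, L2} → V_3 = -0.2853
Node n4: branches {R2, R6, R7, I1, C3, R9, L2, I2} → V_4 = -0.2853
Source currents: i(L1)=0.004259, i(L2)=0.2538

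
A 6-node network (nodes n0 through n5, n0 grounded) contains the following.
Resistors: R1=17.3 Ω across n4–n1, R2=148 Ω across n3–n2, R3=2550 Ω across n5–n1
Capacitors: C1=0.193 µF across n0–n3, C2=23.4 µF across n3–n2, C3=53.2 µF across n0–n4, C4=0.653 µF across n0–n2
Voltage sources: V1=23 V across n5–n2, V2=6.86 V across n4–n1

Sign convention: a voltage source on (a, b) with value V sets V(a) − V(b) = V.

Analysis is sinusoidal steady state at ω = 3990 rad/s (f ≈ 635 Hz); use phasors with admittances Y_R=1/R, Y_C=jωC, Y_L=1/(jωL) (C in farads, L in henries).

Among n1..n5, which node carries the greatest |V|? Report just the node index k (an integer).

Apply KCL at each of the 5 non-ground nodes and solve the resulting linear system.
Node n1: branches {R1, R3, V2} → V_1 = -6.854-0.05440j
Node n2: branches {C2, R2, C4, V1} → V_2 = -0.4057+3.427j
Node n3: branches {C1, C2, R2} → V_3 = -0.4004+3.400j
Node n4: branches {R1, C3, V2} → V_4 = 0.006433-0.05440j
Node n5: branches {R3, V1} → V_5 = 22.59+3.427j
Source currents: i(V1)=-0.01155-0.001365j, i(V2)=-0.4081-0.001365j

5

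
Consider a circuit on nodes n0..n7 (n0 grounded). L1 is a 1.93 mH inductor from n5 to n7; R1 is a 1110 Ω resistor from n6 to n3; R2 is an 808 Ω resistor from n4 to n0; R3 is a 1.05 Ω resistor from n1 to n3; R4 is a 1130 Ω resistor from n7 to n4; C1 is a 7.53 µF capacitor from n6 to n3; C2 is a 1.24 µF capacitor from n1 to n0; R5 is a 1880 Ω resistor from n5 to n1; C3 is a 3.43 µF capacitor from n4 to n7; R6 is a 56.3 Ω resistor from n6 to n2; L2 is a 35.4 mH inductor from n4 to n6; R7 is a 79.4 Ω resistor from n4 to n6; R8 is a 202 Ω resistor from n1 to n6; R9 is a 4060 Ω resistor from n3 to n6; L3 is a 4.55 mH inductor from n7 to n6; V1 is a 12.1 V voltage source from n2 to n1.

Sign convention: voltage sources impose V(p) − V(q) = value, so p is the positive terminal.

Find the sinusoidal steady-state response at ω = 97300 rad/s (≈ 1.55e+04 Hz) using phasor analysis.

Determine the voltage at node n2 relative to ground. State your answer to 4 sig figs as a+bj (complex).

12.10+0.002045j V

MNA unknowns: 7 node voltages V₁..V_7 plus 1 source current (V1)
L1: Y=0.000-0.005325j on G[5,7]
R1: Y=0.0009009+0.000j on G[6,3]
R2: Y=0.001238+0.000j on G[4,0]
R3: Y=0.9524+0.000j on G[1,3]
R4: Y=0.0008850+0.000j on G[7,4]
C1: Y=0.000+0.7327j on G[6,3]
C2: Y=0.000+0.1207j on G[1,0]
R5: Y=0.0005319+0.000j on G[5,1]
C3: Y=0.000+0.3337j on G[4,7]
R6: Y=0.01776+0.000j on G[6,2]
L2: Y=0.000-0.0002903j on G[4,6]
R7: Y=0.01259+0.000j on G[4,6]
R8: Y=0.004950+0.000j on G[1,6]
R9: Y=0.0002463+0.000j on G[3,6]
L3: Y=0.000-0.002259j on G[7,6]
V1: row V2−V1=12.1, i_V1 at 2,1
solve → V1=0.002540+0.002045j, V2=12.10+0.002045j, V3=0.2224+0.009160j, V4=0.1993-0.2476j, V5=0.1730-0.2642j, V6=0.2321-0.2766j, V7=0.1995-0.2471j
aux → i_V1=-0.2108-0.004949j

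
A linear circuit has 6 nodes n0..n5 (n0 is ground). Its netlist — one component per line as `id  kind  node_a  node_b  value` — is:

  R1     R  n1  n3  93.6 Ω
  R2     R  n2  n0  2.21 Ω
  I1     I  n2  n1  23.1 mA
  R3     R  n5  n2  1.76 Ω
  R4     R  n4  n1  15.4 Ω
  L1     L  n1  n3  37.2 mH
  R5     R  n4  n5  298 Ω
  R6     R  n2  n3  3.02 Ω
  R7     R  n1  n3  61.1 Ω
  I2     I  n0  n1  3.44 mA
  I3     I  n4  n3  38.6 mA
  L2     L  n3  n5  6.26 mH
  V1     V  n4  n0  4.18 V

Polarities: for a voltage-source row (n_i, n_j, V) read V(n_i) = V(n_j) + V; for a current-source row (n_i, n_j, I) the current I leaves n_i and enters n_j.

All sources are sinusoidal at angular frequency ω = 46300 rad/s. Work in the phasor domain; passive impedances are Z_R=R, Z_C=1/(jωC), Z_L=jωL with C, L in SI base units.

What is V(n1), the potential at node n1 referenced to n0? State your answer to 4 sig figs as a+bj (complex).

Element admittances at ω=46300 rad/s:
  Y(R1) = 0.01068+0.000j S between n1,n3
  Y(R2) = 0.4525+0.000j S between n2,n0
  I1: injects 0.0231 A into n1 (from n2)
  Y(R3) = 0.5682+0.000j S between n5,n2
  Y(R4) = 0.06494+0.000j S between n4,n1
  Y(L1) = 0.000-0.0005806j S between n1,n3
  Y(R5) = 0.003356+0.000j S between n4,n5
  Y(R6) = 0.3311+0.000j S between n2,n3
  Y(R7) = 0.01637+0.000j S between n1,n3
  I2: injects 0.00344 A into n1 (from n0)
  I3: injects 0.0386 A into n3 (from n4)
  Y(L2) = 0.000-0.003450j S between n3,n5
  V1: constraint V(n4)−V(n0) = 4.18
Assemble and solve the 6×6 MNA system:
  V(n1)=3.410+0.01715j  V(n2)=0.2325-0.002429j  V(n3)=0.5803-0.002410j  V(n4)=4.180+0.000j  V(n5)=0.2557-0.004374j
  i(V1)=-0.1018+0.001099j

3.410+0.01715j V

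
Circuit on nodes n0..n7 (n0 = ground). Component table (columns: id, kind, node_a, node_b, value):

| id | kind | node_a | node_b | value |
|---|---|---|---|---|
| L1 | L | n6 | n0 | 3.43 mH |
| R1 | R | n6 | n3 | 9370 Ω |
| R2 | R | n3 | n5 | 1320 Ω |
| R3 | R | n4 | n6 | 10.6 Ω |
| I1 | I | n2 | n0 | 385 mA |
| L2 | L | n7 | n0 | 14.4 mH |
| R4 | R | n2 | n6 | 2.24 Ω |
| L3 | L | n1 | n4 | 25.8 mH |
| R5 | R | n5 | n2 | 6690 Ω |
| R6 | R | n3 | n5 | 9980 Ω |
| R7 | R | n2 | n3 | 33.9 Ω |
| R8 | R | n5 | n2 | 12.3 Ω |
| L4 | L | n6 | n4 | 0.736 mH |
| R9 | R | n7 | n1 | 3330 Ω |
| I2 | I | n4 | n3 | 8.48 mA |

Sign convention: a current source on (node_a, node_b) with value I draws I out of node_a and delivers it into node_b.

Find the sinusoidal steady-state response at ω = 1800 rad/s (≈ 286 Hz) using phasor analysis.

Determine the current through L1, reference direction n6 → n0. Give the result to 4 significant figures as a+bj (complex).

MNA unknowns: 7 node voltages V₁..V_7
L1: Y=0.000-0.1620j on G[6,0]
R1: Y=0.0001067+0.000j on G[6,3]
R2: Y=0.0007576+0.000j on G[3,5]
R3: Y=0.09434+0.000j on G[4,6]
I1: z[2]−=0.385, z[0]+=0.385
L2: Y=0.000-0.03858j on G[7,0]
R4: Y=0.4464+0.000j on G[2,6]
L3: Y=0.000-0.02153j on G[1,4]
R5: Y=0.0001495+0.000j on G[5,2]
R6: Y=0.0001002+0.000j on G[3,5]
R7: Y=0.02950+0.000j on G[2,3]
R8: Y=0.08130+0.000j on G[5,2]
L4: Y=0.000-0.7548j on G[6,4]
R9: Y=0.0003003+0.000j on G[7,1]
I2: z[4]−=0.00848, z[3]+=0.00848
solve → V1=-0.04002-2.387j, V2=-0.8477-2.377j, V3=-0.5663-2.377j, V4=-0.006739-2.388j, V5=-0.8448-2.377j, V6=-0.004425-2.377j, V7=0.01858-0.0004561j

-0.3850+0.0007167j A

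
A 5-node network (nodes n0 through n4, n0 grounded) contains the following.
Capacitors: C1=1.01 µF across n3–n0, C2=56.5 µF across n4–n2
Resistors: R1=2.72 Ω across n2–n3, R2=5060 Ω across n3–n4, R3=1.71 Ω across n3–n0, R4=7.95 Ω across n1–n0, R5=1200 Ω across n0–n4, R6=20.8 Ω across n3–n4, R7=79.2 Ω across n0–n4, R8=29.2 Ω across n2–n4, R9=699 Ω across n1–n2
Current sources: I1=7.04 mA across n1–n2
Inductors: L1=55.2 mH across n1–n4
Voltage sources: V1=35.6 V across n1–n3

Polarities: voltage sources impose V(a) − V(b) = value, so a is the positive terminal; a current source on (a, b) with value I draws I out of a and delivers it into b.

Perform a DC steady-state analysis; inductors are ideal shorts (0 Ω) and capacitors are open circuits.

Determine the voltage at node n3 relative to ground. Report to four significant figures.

-6.847 V

MNA unknowns: 4 node voltages V₁..V_4 plus 2 source currents (L1, V1)
C1: Y=0.000 on G[3,0]
R1: Y=0.3676 on G[2,3]
R2: Y=0.0001976 on G[3,4]
R3: Y=0.5848 on G[3,0]
I1: z[1]−=0.00704, z[2]+=0.00704
L1: row V1−V4=0, i_L1 at 1,4
R4: Y=0.1258 on G[1,0]
R5: Y=0.0008333 on G[0,4]
R6: Y=0.04808 on G[3,4]
R7: Y=0.01263 on G[0,4]
C2: Y=0.000 on G[4,2]
R8: Y=0.03425 on G[2,4]
R9: Y=0.001431 on G[1,2]
V1: row V1−V3=35.6, i_V1 at 1,3
solve → V1=28.75, V2=-3.680, V3=-6.847, V4=28.75
aux → i_L1=3.216, i_V1=-6.887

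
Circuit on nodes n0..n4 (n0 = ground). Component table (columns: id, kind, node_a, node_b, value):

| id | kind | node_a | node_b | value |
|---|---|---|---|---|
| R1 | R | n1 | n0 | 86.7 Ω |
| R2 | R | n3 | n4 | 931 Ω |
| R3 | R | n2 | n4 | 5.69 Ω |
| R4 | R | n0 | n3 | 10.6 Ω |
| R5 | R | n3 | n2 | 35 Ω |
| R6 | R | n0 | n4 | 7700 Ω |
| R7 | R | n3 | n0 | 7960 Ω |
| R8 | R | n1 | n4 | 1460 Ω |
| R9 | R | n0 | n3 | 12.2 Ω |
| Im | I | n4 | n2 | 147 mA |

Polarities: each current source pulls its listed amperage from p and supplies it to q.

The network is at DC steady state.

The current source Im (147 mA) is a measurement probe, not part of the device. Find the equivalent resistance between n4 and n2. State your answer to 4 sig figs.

R_eq = 5.634 Ω

MNA unknowns: 4 node voltages V₁..V_4
R1: Y=0.01153 on G[1,0]
R2: Y=0.001074 on G[3,4]
R3: Y=0.1757 on G[2,4]
R4: Y=0.09434 on G[0,3]
R5: Y=0.02857 on G[3,2]
R6: Y=0.0001299 on G[0,4]
R7: Y=0.0001256 on G[3,0]
R8: Y=0.0006849 on G[1,4]
R9: Y=0.08197 on G[0,3]
Im: z[4]−=0.147, z[2]+=0.147
solve → V1=-0.04342, V2=0.05370, V3=0.003408, V4=-0.7746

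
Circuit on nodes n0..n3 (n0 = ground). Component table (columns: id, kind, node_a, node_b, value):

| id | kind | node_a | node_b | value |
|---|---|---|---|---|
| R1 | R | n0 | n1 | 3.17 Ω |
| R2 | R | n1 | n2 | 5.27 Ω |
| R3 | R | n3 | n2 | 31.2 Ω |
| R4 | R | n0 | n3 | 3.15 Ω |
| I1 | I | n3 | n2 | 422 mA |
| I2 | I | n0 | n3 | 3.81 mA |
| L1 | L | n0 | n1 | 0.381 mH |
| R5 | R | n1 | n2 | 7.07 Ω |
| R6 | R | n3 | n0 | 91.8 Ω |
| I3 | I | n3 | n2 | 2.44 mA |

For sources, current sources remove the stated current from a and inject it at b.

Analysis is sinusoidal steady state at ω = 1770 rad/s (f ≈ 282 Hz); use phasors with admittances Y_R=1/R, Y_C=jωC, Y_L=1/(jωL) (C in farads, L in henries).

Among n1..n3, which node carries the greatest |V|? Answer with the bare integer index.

Element admittances at ω=1770 rad/s:
  Y(R1) = 0.3155+0.000j S between n0,n1
  Y(R2) = 0.1898+0.000j S between n1,n2
  Y(R3) = 0.03205+0.000j S between n3,n2
  Y(R4) = 0.3175+0.000j S between n0,n3
  I1: injects 0.422 A into n2 (from n3)
  I2: injects 0.00381 A into n3 (from n0)
  Y(L1) = 0.000-1.483j S between n0,n1
  Y(R5) = 0.1414+0.000j S between n1,n2
  Y(R6) = 0.01089+0.000j S between n3,n0
  I3: injects 0.00244 A into n2 (from n3)
Assemble and solve the 3×3 MNA system:
  V(n1)=0.05257+0.2277j  V(n2)=1.122+0.2093j  V(n3)=-1.067+0.01861j

2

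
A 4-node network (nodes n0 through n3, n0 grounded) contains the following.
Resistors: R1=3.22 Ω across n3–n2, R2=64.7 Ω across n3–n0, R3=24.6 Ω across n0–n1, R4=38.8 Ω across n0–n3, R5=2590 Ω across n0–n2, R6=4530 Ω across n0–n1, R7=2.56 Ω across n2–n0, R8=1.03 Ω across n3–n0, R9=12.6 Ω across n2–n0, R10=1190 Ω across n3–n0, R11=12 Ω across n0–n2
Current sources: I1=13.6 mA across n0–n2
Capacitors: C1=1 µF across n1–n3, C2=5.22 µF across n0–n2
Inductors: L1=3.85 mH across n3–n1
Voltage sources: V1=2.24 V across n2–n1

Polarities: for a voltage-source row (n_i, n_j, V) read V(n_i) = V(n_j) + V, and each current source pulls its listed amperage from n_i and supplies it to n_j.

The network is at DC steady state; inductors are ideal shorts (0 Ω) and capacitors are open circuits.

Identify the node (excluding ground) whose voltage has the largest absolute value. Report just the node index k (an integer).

2

MNA unknowns: 3 node voltages V₁..V_3 plus 2 source currents (L1, V1)
R1: Y=0.3106 on G[3,2]
R2: Y=0.01546 on G[3,0]
I1: z[0]−=0.0136, z[2]+=0.0136
R3: Y=0.04065 on G[0,1]
R4: Y=0.02577 on G[0,3]
C1: Y=0.000 on G[1,3]
R5: Y=0.0003861 on G[0,2]
R6: Y=0.0002208 on G[0,1]
L1: row V3−V1=0, i_L1 at 3,1
R7: Y=0.3906 on G[2,0]
R8: Y=0.9709 on G[3,0]
R9: Y=0.07937 on G[2,0]
R10: Y=0.0008403 on G[3,0]
R11: Y=0.08333 on G[0,2]
C2: Y=0.000 on G[0,2]
V1: row V2−V1=2.24, i_V1 at 2,1
solve → V1=-0.7631, V2=1.477, V3=-0.7631
aux → i_L1=1.469, i_V1=-1.500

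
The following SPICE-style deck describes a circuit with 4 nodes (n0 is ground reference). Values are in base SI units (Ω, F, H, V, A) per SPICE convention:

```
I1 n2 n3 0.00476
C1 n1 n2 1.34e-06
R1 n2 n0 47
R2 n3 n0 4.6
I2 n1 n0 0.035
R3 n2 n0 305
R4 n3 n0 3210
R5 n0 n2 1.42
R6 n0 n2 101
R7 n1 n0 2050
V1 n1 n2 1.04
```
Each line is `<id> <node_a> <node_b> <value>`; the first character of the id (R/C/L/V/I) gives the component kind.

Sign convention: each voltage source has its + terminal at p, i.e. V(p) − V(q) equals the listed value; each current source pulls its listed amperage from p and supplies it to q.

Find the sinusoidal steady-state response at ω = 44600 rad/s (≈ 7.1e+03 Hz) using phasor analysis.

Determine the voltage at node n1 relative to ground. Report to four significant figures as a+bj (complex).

0.9855+0.000j V

MNA unknowns: 3 node voltages V₁..V_3 plus 1 source current (V1)
I1: z[2]−=0.00476, z[3]+=0.00476
C1: Y=0.000+0.05976j on G[1,2]
R1: Y=0.02128+0.000j on G[2,0]
R2: Y=0.2174+0.000j on G[3,0]
I2: z[1]−=0.035, z[0]+=0.035
R3: Y=0.003279+0.000j on G[2,0]
R4: Y=0.0003115+0.000j on G[3,0]
R5: Y=0.7042+0.000j on G[0,2]
R6: Y=0.009901+0.000j on G[0,2]
R7: Y=0.0004878+0.000j on G[1,0]
V1: row V1−V2=1.04, i_V1 at 1,2
solve → V1=0.9855+0.000j, V2=-0.05448+0.000j, V3=0.02186+0.000j
aux → i_V1=-0.03548-0.06215j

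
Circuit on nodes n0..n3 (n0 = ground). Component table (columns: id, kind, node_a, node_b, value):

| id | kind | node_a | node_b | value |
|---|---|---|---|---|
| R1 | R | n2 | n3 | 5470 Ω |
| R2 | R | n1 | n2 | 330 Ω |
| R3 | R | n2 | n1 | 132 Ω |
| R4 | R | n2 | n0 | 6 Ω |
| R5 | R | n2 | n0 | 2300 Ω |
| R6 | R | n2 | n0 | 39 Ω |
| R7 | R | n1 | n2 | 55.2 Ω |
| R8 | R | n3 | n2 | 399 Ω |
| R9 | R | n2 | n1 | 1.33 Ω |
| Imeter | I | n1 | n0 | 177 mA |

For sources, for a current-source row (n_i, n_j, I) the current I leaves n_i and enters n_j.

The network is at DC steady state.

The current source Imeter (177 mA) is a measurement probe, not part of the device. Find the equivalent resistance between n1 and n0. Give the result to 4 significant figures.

R_eq = 6.469 Ω

Element admittances at DC:
  Y(R1) = 0.0001828 S between n2,n3
  Y(R2) = 0.003030 S between n1,n2
  Y(R3) = 0.007576 S between n2,n1
  Y(R4) = 0.1667 S between n2,n0
  Y(R5) = 0.0004348 S between n2,n0
  Y(R6) = 0.02564 S between n2,n0
  Y(R7) = 0.01812 S between n1,n2
  Y(R8) = 0.002506 S between n3,n2
  Y(R9) = 0.7519 S between n2,n1
  Imeter: injects 0.177 A into n0 (from n1)
Assemble and solve the 3×3 MNA system:
  V(n1)=-1.145  V(n2)=-0.9183  V(n3)=-0.9183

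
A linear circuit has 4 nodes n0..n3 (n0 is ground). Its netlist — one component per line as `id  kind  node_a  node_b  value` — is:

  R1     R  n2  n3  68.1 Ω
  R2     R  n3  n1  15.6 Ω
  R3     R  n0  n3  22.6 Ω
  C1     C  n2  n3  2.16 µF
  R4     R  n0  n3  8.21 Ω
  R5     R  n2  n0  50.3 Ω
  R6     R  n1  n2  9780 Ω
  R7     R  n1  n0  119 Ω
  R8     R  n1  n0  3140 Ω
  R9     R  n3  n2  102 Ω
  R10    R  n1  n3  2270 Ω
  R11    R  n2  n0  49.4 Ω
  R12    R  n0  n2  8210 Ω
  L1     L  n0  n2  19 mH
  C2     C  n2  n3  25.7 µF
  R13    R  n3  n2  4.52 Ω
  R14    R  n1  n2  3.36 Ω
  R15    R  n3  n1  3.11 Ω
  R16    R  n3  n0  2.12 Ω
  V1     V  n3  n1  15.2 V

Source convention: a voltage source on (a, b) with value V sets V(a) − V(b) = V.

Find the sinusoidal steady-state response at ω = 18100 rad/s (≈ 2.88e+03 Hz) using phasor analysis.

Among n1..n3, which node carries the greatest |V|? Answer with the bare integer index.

1

Apply KCL at each of the 3 non-ground nodes and solve the resulting linear system.
Node n1: branches {R2, R6, R7, R8, R10, R14, R15, V1} → V_1 = -14.76-0.2431j
Node n2: branches {R1, C1, R5, R6, R9, R11, R12, L1, C2, R13, R14} → V_2 = -4.029+3.614j
Node n3: branches {R1, R2, R3, C1, R4, R9, R10, C2, R13, R15, R16, V1} → V_3 = 0.4396-0.2431j
Source currents: i(V1)=-9.192-1.151j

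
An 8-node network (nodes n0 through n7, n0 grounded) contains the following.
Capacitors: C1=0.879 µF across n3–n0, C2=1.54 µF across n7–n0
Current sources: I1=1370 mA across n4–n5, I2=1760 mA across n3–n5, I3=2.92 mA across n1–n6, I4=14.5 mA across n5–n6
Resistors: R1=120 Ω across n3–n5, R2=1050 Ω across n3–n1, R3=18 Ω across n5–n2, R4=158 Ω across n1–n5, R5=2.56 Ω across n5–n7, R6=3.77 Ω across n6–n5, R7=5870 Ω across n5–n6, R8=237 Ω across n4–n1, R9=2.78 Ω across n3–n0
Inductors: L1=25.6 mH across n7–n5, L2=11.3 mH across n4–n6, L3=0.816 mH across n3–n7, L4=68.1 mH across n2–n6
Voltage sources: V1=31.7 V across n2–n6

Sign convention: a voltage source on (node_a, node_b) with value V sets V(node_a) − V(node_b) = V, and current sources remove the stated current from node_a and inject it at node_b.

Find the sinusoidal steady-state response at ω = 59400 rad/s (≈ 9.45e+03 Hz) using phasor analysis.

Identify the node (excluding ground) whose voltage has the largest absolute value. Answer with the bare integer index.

4

Element admittances at ω=59400 rad/s:
  Y(C1) = 0.000+0.05221j S between n3,n0
  I1: injects 1.37 A into n5 (from n4)
  Y(R1) = 0.008333+0.000j S between n3,n5
  Y(R2) = 0.0009524+0.000j S between n3,n1
  Y(L1) = 0.000-0.0006576j S between n7,n5
  Y(R3) = 0.05556+0.000j S between n5,n2
  Y(R4) = 0.006329+0.000j S between n1,n5
  I2: injects 1.76 A into n5 (from n3)
  Y(L2) = 0.000-0.001490j S between n4,n6
  Y(L3) = 0.000-0.02063j S between n3,n7
  I3: injects 0.00292 A into n6 (from n1)
  Y(R5) = 0.3906+0.000j S between n5,n7
  Y(L4) = 0.000-0.0002472j S between n2,n6
  Y(R6) = 0.2653+0.000j S between n6,n5
  I4: injects 0.0145 A into n6 (from n5)
  Y(R7) = 0.0001704+0.000j S between n5,n6
  Y(C2) = 0.000+0.09148j S between n7,n0
  Y(R8) = 0.004219+0.000j S between n4,n1
  Y(R9) = 0.3597+0.000j S between n3,n0
  V1: constraint V(n2)−V(n6) = 31.7
Assemble and solve the 8×8 MNA system:
  V(n1)=-136.3-100.2j  V(n2)=35.63-21.91j  V(n3)=-6.305-0.5843j  V(n4)=-384.8-237.5j  V(n5)=10.36-23.72j  V(n6)=3.929-21.91j  V(n7)=5.897-24.46j
  i(V1)=-1.404-0.09241j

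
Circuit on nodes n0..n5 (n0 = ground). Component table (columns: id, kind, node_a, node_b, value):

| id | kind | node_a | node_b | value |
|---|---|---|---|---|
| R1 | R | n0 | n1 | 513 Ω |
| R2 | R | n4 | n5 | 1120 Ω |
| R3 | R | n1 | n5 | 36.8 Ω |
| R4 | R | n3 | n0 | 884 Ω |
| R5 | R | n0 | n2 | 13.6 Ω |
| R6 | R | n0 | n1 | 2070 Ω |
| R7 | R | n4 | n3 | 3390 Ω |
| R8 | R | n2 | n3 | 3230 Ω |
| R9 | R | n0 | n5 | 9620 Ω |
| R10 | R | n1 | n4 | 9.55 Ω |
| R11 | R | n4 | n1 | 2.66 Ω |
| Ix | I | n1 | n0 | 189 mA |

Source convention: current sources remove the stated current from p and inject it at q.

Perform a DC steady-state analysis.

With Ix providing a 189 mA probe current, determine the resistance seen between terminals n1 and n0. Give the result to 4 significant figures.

R_eq = 359.6 Ω

Element admittances at DC:
  Y(R1) = 0.001949 S between n0,n1
  Y(R2) = 0.0008929 S between n4,n5
  Y(R3) = 0.02717 S between n1,n5
  Y(R4) = 0.001131 S between n3,n0
  Y(R5) = 0.07353 S between n0,n2
  Y(R6) = 0.0004831 S between n0,n1
  Y(R7) = 0.0002950 S between n4,n3
  Y(R8) = 0.0003096 S between n2,n3
  Y(R9) = 0.0001040 S between n0,n5
  Y(R10) = 0.1047 S between n1,n4
  Y(R11) = 0.3759 S between n4,n1
  Ix: injects 0.189 A into n0 (from n1)
Assemble and solve the 5×5 MNA system:
  V(n1)=-67.97  V(n2)=-0.04844  V(n3)=-11.55  V(n4)=-67.93  V(n5)=-67.72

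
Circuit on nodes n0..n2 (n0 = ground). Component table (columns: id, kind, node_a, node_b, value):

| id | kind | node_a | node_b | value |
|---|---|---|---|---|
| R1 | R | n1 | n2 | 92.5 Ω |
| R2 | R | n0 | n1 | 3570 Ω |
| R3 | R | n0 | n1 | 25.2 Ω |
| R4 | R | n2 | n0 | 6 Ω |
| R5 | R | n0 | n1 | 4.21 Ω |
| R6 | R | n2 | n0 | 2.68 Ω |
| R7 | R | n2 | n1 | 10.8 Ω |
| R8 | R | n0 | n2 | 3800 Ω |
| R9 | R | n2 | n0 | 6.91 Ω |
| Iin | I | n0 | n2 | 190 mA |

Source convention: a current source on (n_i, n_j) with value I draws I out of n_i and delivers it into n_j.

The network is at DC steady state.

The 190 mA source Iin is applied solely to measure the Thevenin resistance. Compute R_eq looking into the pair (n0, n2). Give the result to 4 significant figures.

R_eq = 1.316 Ω

Element admittances at DC:
  Y(R1) = 0.01081 S between n1,n2
  Y(R2) = 0.0002801 S between n0,n1
  Y(R3) = 0.03968 S between n0,n1
  Y(R4) = 0.1667 S between n2,n0
  Y(R5) = 0.2375 S between n0,n1
  Y(R6) = 0.3731 S between n2,n0
  Y(R7) = 0.09259 S between n2,n1
  Y(R8) = 0.0002632 S between n0,n2
  Y(R9) = 0.1447 S between n2,n0
  Iin: injects 0.19 A into n2 (from n0)
Assemble and solve the 2×2 MNA system:
  V(n1)=0.06786  V(n2)=0.2500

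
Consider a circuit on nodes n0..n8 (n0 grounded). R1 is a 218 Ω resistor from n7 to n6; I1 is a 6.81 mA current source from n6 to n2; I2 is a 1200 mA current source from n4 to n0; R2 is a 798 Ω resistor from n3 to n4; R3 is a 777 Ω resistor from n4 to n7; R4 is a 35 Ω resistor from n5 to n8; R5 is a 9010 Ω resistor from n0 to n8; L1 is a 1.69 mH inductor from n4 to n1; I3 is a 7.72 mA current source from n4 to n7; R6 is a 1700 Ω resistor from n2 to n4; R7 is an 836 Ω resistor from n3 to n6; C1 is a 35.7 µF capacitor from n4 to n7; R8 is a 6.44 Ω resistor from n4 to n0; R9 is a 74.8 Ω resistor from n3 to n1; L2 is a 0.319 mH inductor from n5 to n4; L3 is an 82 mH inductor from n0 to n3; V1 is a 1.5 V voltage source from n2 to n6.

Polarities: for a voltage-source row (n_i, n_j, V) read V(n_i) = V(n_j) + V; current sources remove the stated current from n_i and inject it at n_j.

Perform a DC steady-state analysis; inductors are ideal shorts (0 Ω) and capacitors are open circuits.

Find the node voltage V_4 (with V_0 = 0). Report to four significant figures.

-7.043 V

MNA unknowns: 8 node voltages V₁..V_8 plus 4 source currents (L1, L2, L3, V1)
R1: Y=0.004587 on G[7,6]
I1: z[6]−=0.00681, z[2]+=0.00681
I2: z[4]−=1.2, z[0]+=1.2
R2: Y=0.001253 on G[3,4]
R3: Y=0.001287 on G[4,7]
R4: Y=0.02857 on G[5,8]
R5: Y=0.0001110 on G[0,8]
L1: row V4−V1=0, i_L1 at 4,1
I3: z[4]−=0.00772, z[7]+=0.00772
R6: Y=0.0005882 on G[2,4]
R7: Y=0.001196 on G[3,6]
C1: Y=0.000 on G[4,7]
R8: Y=0.1553 on G[4,0]
R9: Y=0.01337 on G[3,1]
L2: row V5−V4=0, i_L2 at 5,4
L3: row V0−V3=0, i_L3 at 0,3
V1: row V2−V6=1.5, i_V1 at 2,6
solve → V1=-7.043, V2=-0.6779, V3=0.000, V4=-7.043, V5=-7.043, V6=-2.178, V7=-1.930, V8=-7.016
aux → i_L1=-0.09416, i_L2=0.0007787, i_L3=0.1056, i_V1=0.003066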